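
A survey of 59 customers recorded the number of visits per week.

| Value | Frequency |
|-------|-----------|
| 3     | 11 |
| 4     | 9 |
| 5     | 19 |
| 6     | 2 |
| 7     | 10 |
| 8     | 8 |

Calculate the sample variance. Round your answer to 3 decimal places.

2.814

Values: 3, 4, 5, 6, 7, 8
n = 59, Σfx = 310, mean = 5.2542
Σfx² = 1792
Σf(x − x̄)² = Σfx² − (Σfx)²/n = 1792 − 310²/59 = 163.1864
Sample variance = 163.1864 / 58 = 2.8136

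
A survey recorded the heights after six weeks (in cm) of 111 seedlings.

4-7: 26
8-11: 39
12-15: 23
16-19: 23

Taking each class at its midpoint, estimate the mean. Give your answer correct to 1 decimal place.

Midpoints: 5.5, 9.5, 13.5, 17.5
Σfm = 26×5.5 + 39×9.5 + 23×13.5 + 23×17.5 = 1226.5
n = Σf = 111
Mean = 1226.5 / 111 = 11.0495

11.0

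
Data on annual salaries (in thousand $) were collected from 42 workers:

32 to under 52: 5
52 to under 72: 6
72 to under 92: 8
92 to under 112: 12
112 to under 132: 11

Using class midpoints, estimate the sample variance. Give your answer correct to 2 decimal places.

Midpoints: 42, 62, 82, 102, 122
n = 42, Σfm = 3804, mean = 90.5714
Σfm² = 374248
Σf(m − x̄)² = Σfm² − (Σfm)²/n = 374248 − 3804²/42 = 29714.2857
Sample variance = 29714.2857 / 41 = 724.7387

724.74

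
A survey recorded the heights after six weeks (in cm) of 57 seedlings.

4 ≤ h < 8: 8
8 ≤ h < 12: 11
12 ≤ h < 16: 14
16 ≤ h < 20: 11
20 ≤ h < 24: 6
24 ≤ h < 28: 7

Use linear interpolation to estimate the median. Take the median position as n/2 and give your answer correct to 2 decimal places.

14.71

Cumulative frequencies: 8, 19, 33, 44, 50, 57
n = 57; position = n/2 = 28.5.
This falls in the class 12 ≤ h < 16: L = 12, F = 19, f = 14, h = 4.
Median ≈ 12 + ((28.5 − 19) / 14) × 4 = 14.7143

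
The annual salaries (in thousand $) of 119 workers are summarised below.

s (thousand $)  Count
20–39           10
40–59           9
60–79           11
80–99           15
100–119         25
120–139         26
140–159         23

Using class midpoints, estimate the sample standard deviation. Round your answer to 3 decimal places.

37.253

Midpoints: 29.5, 49.5, 69.5, 89.5, 109.5, 129.5, 149.5
n = 119, Σfm = 12390.5, mean = 104.1218
Σfm² = 1453879.75
Σf(m − x̄)² = Σfm² − (Σfm)²/n = 1453879.75 − 12390.5²/119 = 163757.9832
Sample variance = 163757.9832 / 118 = 1387.7795
Standard deviation = √1387.7795 = 37.2529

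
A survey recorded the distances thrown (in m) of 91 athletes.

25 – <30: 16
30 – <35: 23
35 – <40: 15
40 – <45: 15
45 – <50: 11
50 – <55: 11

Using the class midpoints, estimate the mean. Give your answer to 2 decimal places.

Midpoints: 27.5, 32.5, 37.5, 42.5, 47.5, 52.5
Σfm = 16×27.5 + 23×32.5 + 15×37.5 + 15×42.5 + 11×47.5 + 11×52.5 = 3487.5
n = Σf = 91
Mean = 3487.5 / 91 = 38.3242

38.32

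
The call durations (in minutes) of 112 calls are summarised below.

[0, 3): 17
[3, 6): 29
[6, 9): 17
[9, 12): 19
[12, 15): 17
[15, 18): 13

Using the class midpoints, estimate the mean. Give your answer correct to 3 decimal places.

Midpoints: 1.5, 4.5, 7.5, 10.5, 13.5, 16.5
Σfm = 17×1.5 + 29×4.5 + 17×7.5 + 19×10.5 + 17×13.5 + 13×16.5 = 927
n = Σf = 112
Mean = 927 / 112 = 8.2768

8.277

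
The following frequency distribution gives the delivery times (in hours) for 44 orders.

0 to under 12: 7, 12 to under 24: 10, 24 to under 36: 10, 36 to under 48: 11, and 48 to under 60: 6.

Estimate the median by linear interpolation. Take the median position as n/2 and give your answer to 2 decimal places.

30.00

Cumulative frequencies: 7, 17, 27, 38, 44
n = 44; position = n/2 = 22.
This falls in the class 24 to under 36: L = 24, F = 17, f = 10, h = 12.
Median ≈ 24 + ((22 − 17) / 10) × 12 = 30.0000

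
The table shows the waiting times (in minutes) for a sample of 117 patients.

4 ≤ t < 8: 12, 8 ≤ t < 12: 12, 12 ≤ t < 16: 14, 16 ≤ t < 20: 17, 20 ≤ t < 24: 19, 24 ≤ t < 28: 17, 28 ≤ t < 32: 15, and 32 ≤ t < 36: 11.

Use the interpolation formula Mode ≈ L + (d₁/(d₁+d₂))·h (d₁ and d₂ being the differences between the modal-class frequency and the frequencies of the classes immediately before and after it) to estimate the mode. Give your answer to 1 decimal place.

22.0

Modal class: 20 ≤ t < 24 (highest frequency 19).
d₁ = 19 − 17 = 2, d₂ = 19 − 17 = 2
Mode ≈ 20 + (2/(2+2)) × 4 = 20 + 2.0000 = 22.0000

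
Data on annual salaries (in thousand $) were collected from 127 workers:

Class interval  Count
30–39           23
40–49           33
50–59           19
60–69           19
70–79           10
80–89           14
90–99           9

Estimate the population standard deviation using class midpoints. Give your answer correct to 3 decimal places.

18.669

Midpoints: 34.5, 44.5, 54.5, 64.5, 74.5, 84.5, 94.5
n = 127, Σfm = 7301.5, mean = 57.4921
Σfm² = 464041.75
Σf(m − x̄)² = Σfm² − (Σfm)²/n = 464041.75 − 7301.5²/127 = 44262.9921
Population variance = 44262.9921 / 127 = 348.5275
Standard deviation = √348.5275 = 18.6689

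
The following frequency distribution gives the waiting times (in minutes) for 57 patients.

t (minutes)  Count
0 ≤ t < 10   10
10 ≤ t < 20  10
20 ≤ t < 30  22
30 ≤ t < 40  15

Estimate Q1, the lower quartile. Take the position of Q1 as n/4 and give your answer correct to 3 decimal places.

Cumulative frequencies: 10, 20, 42, 57
n = 57; position = n/4 = 14.25.
This falls in the class 10 ≤ t < 20: L = 10, F = 10, f = 10, h = 10.
Lower quartile ≈ 10 + ((14.25 − 10) / 10) × 10 = 14.2500

14.250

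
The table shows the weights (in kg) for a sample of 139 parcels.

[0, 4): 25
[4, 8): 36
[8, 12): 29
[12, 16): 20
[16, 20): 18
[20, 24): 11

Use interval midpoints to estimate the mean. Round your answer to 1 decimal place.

Midpoints: 2, 6, 10, 14, 18, 22
Σfm = 25×2 + 36×6 + 29×10 + 20×14 + 18×18 + 11×22 = 1402
n = Σf = 139
Mean = 1402 / 139 = 10.0863

10.1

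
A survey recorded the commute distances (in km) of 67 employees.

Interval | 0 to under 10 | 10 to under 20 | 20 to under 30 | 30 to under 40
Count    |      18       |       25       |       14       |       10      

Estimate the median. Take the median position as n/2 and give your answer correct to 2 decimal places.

16.20

Cumulative frequencies: 18, 43, 57, 67
n = 67; position = n/2 = 33.5.
This falls in the class 10 to under 20: L = 10, F = 18, f = 25, h = 10.
Median ≈ 10 + ((33.5 − 18) / 25) × 10 = 16.2000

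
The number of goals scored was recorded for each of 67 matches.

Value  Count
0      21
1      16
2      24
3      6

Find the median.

1

Cumulative frequencies: 21, 37, 61, 67
n = 67, so the median is the value in position (n+1)/2 = 34.
Position 34 falls at value 1.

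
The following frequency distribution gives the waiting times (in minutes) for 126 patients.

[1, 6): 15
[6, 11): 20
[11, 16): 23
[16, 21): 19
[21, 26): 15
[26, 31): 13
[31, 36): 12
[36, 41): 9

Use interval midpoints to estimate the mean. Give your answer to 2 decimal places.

Midpoints: 3.5, 8.5, 13.5, 18.5, 23.5, 28.5, 33.5, 38.5
Σfm = 15×3.5 + 20×8.5 + 23×13.5 + 19×18.5 + 15×23.5 + 13×28.5 + 12×33.5 + 9×38.5 = 2356
n = Σf = 126
Mean = 2356 / 126 = 18.6984

18.70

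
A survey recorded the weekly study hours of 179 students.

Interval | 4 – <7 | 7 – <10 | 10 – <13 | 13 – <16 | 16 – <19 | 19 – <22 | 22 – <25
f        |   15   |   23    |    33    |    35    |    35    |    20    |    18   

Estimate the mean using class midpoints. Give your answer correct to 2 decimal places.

14.58

Midpoints: 5.5, 8.5, 11.5, 14.5, 17.5, 20.5, 23.5
Σfm = 15×5.5 + 23×8.5 + 33×11.5 + 35×14.5 + 35×17.5 + 20×20.5 + 18×23.5 = 2610.5
n = Σf = 179
Mean = 2610.5 / 179 = 14.5838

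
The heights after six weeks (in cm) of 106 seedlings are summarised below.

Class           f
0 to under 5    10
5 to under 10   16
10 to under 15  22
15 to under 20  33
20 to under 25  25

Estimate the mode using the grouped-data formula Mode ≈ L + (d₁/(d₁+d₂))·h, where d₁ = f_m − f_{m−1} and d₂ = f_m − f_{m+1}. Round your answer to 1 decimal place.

17.9

Modal class: 15 to under 20 (highest frequency 33).
d₁ = 33 − 22 = 11, d₂ = 33 − 25 = 8
Mode ≈ 15 + (11/(11+8)) × 5 = 15 + 2.8947 = 17.8947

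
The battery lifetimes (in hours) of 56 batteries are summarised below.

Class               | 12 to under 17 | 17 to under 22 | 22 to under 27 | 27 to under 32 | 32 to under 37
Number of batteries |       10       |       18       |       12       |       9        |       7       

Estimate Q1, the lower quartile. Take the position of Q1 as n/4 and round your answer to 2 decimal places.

Cumulative frequencies: 10, 28, 40, 49, 56
n = 56; position = n/4 = 14.
This falls in the class 17 to under 22: L = 17, F = 10, f = 18, h = 5.
Lower quartile ≈ 17 + ((14 − 10) / 18) × 5 = 18.1111

18.11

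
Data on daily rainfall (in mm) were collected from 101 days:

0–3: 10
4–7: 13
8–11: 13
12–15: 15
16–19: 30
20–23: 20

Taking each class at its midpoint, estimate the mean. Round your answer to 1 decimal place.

Midpoints: 1.5, 5.5, 9.5, 13.5, 17.5, 21.5
Σfm = 10×1.5 + 13×5.5 + 13×9.5 + 15×13.5 + 30×17.5 + 20×21.5 = 1367.5
n = Σf = 101
Mean = 1367.5 / 101 = 13.5396

13.5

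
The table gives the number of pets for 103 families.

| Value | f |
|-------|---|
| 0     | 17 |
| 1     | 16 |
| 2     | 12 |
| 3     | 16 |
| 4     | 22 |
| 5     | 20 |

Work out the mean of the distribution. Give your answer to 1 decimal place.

2.7

Values: 0, 1, 2, 3, 4, 5
Σfx = 17×0 + 16×1 + 12×2 + 16×3 + 22×4 + 20×5 = 276
n = Σf = 103
Mean = 276 / 103 = 2.6796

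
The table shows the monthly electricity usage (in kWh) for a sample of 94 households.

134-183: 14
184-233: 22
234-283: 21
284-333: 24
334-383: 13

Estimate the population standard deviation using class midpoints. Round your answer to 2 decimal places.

64.00

Midpoints: 158.5, 208.5, 258.5, 308.5, 358.5
n = 94, Σfm = 24299, mean = 258.5000
Σfm² = 6666291.5
Σf(m − x̄)² = Σfm² − (Σfm)²/n = 6666291.5 − 24299²/94 = 385000.0000
Population variance = 385000.0000 / 94 = 4095.7447
Standard deviation = √4095.7447 = 63.9980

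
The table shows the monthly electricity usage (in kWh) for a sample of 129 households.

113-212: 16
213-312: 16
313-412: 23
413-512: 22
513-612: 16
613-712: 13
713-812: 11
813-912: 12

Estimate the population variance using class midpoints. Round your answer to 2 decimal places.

Midpoints: 162.5, 262.5, 362.5, 462.5, 562.5, 662.5, 762.5, 862.5
n = 129, Σfm = 61662.5, mean = 478.0039
Σfm² = 35343906.25
Σf(m − x̄)² = Σfm² − (Σfm)²/n = 35343906.25 − 61662.5²/129 = 5868992.2481
Population variance = 5868992.2481 / 129 = 45496.0639

45496.06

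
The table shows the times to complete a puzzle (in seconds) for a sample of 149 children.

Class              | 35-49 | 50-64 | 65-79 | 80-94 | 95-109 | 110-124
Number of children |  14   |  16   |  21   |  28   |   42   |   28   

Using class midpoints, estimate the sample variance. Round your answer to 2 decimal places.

Midpoints: 42, 57, 72, 87, 102, 117
n = 149, Σfm = 13008, mean = 87.3020
Σfm² = 1217736
Σf(m − x̄)² = Σfm² − (Σfm)²/n = 1217736 − 13008²/149 = 82111.4094
Sample variance = 82111.4094 / 148 = 554.8068

554.81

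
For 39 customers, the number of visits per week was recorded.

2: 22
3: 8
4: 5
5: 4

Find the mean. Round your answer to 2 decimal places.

Values: 2, 3, 4, 5
Σfx = 22×2 + 8×3 + 5×4 + 4×5 = 108
n = Σf = 39
Mean = 108 / 39 = 2.7692

2.77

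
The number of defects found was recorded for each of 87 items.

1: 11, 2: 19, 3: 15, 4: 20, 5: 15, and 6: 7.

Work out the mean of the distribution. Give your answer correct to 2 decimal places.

3.34

Values: 1, 2, 3, 4, 5, 6
Σfx = 11×1 + 19×2 + 15×3 + 20×4 + 15×5 + 7×6 = 291
n = Σf = 87
Mean = 291 / 87 = 3.3448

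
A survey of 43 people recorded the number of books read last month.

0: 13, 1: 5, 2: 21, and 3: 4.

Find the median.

2

Cumulative frequencies: 13, 18, 39, 43
n = 43, so the median is the value in position (n+1)/2 = 22.
Position 22 falls at value 2.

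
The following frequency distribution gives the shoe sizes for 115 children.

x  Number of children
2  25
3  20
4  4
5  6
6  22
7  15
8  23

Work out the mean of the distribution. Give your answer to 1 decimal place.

5.0

Values: 2, 3, 4, 5, 6, 7, 8
Σfx = 25×2 + 20×3 + 4×4 + 6×5 + 22×6 + 15×7 + 23×8 = 577
n = Σf = 115
Mean = 577 / 115 = 5.0174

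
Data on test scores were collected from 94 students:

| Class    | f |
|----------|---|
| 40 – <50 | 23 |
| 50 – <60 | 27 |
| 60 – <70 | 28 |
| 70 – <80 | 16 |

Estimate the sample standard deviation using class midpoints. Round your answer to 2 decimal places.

10.39

Midpoints: 45, 55, 65, 75
n = 94, Σfm = 5540, mean = 58.9362
Σfm² = 336550
Σf(m − x̄)² = Σfm² − (Σfm)²/n = 336550 − 5540²/94 = 10043.6170
Sample variance = 10043.6170 / 93 = 107.9959
Standard deviation = √107.9959 = 10.3921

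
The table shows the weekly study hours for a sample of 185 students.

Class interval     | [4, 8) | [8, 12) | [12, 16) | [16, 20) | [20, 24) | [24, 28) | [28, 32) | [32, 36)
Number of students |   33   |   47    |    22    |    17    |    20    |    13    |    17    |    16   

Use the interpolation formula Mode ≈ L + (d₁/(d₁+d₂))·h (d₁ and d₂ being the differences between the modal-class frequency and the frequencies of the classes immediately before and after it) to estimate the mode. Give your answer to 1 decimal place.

9.4

Modal class: [8, 12) (highest frequency 47).
d₁ = 47 − 33 = 14, d₂ = 47 − 22 = 25
Mode ≈ 8 + (14/(14+25)) × 4 = 8 + 1.4359 = 9.4359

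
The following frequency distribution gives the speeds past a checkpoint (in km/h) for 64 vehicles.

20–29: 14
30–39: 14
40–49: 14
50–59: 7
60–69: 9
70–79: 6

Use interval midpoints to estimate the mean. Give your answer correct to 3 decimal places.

44.656

Midpoints: 24.5, 34.5, 44.5, 54.5, 64.5, 74.5
Σfm = 14×24.5 + 14×34.5 + 14×44.5 + 7×54.5 + 9×64.5 + 6×74.5 = 2858
n = Σf = 64
Mean = 2858 / 64 = 44.6562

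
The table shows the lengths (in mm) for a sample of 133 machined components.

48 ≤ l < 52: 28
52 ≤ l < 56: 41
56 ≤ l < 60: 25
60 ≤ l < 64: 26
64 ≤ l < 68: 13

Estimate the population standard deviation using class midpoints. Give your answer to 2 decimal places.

Midpoints: 50, 54, 58, 62, 66
n = 133, Σfm = 7534, mean = 56.6466
Σfm² = 430228
Σf(m − x̄)² = Σfm² − (Σfm)²/n = 430228 − 7534²/133 = 3452.3910
Population variance = 3452.3910 / 133 = 25.9578
Standard deviation = √25.9578 = 5.0949

5.09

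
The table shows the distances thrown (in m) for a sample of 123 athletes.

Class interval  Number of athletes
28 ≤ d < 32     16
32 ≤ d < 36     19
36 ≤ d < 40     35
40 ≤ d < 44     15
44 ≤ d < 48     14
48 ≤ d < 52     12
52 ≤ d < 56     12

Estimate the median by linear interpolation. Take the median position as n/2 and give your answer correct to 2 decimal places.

39.03

Cumulative frequencies: 16, 35, 70, 85, 99, 111, 123
n = 123; position = n/2 = 61.5.
This falls in the class 36 ≤ d < 40: L = 36, F = 35, f = 35, h = 4.
Median ≈ 36 + ((61.5 − 35) / 35) × 4 = 39.0286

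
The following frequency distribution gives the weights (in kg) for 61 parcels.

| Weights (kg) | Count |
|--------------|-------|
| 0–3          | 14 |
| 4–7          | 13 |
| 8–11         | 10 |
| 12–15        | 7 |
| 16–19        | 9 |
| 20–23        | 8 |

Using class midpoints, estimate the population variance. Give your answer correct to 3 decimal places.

47.987

Midpoints: 1.5, 5.5, 9.5, 13.5, 17.5, 21.5
n = 61, Σfm = 611.5, mean = 10.0246
Σfm² = 9057.25
Σf(m − x̄)² = Σfm² − (Σfm)²/n = 9057.25 − 611.5²/61 = 2927.2131
Population variance = 2927.2131 / 61 = 47.9871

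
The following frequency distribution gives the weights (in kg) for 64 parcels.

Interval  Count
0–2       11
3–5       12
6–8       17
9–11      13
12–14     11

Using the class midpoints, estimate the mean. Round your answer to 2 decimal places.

Midpoints: 1, 4, 7, 10, 13
Σfm = 11×1 + 12×4 + 17×7 + 13×10 + 11×13 = 451
n = Σf = 64
Mean = 451 / 64 = 7.0469

7.05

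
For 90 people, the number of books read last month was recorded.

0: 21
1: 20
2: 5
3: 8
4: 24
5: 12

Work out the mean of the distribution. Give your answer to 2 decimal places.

2.33

Values: 0, 1, 2, 3, 4, 5
Σfx = 21×0 + 20×1 + 5×2 + 8×3 + 24×4 + 12×5 = 210
n = Σf = 90
Mean = 210 / 90 = 2.3333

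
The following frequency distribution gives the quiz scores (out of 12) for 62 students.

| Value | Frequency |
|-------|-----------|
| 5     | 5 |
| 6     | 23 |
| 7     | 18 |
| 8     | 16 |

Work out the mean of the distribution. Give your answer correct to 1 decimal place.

6.7

Values: 5, 6, 7, 8
Σfx = 5×5 + 23×6 + 18×7 + 16×8 = 417
n = Σf = 62
Mean = 417 / 62 = 6.7258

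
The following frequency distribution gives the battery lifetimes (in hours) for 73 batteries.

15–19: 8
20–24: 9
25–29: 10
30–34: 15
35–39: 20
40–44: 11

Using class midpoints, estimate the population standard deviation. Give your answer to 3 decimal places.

7.865

Midpoints: 17, 22, 27, 32, 37, 42
n = 73, Σfm = 2286, mean = 31.3151
Σfm² = 76102
Σf(m − x̄)² = Σfm² − (Σfm)²/n = 76102 − 2286²/73 = 4515.7534
Population variance = 4515.7534 / 73 = 61.8596
Standard deviation = √61.8596 = 7.8651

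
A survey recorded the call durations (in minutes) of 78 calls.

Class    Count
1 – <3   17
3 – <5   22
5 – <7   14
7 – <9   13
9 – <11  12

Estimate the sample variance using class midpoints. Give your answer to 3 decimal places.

7.604

Midpoints: 2, 4, 6, 8, 10
n = 78, Σfm = 430, mean = 5.5128
Σfm² = 2956
Σf(m − x̄)² = Σfm² − (Σfm)²/n = 2956 − 430²/78 = 585.4872
Sample variance = 585.4872 / 77 = 7.6037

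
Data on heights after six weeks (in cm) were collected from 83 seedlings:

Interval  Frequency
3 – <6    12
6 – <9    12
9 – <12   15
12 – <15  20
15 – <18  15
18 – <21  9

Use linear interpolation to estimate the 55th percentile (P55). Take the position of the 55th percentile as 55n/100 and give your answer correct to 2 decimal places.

Cumulative frequencies: 12, 24, 39, 59, 74, 83
n = 83; position = 55n/100 = 45.65.
This falls in the class 12 – <15: L = 12, F = 39, f = 20, h = 3.
55th percentile ≈ 12 + ((45.65 − 39) / 20) × 3 = 12.9975

13.00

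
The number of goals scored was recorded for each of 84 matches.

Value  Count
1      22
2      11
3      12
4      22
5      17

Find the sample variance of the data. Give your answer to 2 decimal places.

Values: 1, 2, 3, 4, 5
n = 84, Σfx = 253, mean = 3.0119
Σfx² = 951
Σf(x − x̄)² = Σfx² − (Σfx)²/n = 951 − 253²/84 = 188.9881
Sample variance = 188.9881 / 83 = 2.2770

2.28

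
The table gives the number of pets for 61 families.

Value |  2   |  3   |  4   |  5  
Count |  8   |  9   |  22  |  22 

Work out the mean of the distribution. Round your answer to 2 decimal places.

Values: 2, 3, 4, 5
Σfx = 8×2 + 9×3 + 22×4 + 22×5 = 241
n = Σf = 61
Mean = 241 / 61 = 3.9508

3.95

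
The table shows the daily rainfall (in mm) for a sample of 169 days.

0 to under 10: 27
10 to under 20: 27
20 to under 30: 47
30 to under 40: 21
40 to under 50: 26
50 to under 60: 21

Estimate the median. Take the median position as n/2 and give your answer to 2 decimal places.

Cumulative frequencies: 27, 54, 101, 122, 148, 169
n = 169; position = n/2 = 84.5.
This falls in the class 20 to under 30: L = 20, F = 54, f = 47, h = 10.
Median ≈ 20 + ((84.5 − 54) / 47) × 10 = 26.4894

26.49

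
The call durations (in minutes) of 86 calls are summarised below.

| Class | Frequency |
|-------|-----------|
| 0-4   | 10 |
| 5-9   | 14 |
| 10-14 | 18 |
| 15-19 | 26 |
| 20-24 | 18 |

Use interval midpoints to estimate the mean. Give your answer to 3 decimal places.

13.628

Midpoints: 2, 7, 12, 17, 22
Σfm = 10×2 + 14×7 + 18×12 + 26×17 + 18×22 = 1172
n = Σf = 86
Mean = 1172 / 86 = 13.6279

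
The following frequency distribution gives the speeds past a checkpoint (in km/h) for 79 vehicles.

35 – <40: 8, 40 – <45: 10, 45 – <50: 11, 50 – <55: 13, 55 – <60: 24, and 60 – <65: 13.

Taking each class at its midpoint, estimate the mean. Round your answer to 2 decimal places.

52.18

Midpoints: 37.5, 42.5, 47.5, 52.5, 57.5, 62.5
Σfm = 8×37.5 + 10×42.5 + 11×47.5 + 13×52.5 + 24×57.5 + 13×62.5 = 4122.5
n = Σf = 79
Mean = 4122.5 / 79 = 52.1835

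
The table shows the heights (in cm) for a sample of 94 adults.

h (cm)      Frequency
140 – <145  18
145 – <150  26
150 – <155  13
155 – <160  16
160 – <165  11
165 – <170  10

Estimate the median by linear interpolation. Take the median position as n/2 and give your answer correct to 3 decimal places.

Cumulative frequencies: 18, 44, 57, 73, 84, 94
n = 94; position = n/2 = 47.
This falls in the class 150 – <155: L = 150, F = 44, f = 13, h = 5.
Median ≈ 150 + ((47 − 44) / 13) × 5 = 151.1538

151.154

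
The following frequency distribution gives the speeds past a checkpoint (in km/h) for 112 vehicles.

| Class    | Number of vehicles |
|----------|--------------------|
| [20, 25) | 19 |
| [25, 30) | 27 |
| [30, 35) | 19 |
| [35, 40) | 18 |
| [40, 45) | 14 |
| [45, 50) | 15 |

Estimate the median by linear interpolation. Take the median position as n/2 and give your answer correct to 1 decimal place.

32.6

Cumulative frequencies: 19, 46, 65, 83, 97, 112
n = 112; position = n/2 = 56.
This falls in the class [30, 35): L = 30, F = 46, f = 19, h = 5.
Median ≈ 30 + ((56 − 46) / 19) × 5 = 32.6316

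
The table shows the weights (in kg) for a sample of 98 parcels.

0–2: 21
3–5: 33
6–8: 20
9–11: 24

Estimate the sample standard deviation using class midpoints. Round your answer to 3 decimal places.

Midpoints: 1, 4, 7, 10
n = 98, Σfm = 533, mean = 5.4388
Σfm² = 3929
Σf(m − x̄)² = Σfm² − (Σfm)²/n = 3929 − 533²/98 = 1030.1327
Sample variance = 1030.1327 / 97 = 10.6199
Standard deviation = √10.6199 = 3.2588

3.259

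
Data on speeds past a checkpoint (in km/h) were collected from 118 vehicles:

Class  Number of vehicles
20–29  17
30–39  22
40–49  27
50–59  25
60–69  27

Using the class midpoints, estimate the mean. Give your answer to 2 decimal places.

Midpoints: 24.5, 34.5, 44.5, 54.5, 64.5
Σfm = 17×24.5 + 22×34.5 + 27×44.5 + 25×54.5 + 27×64.5 = 5481
n = Σf = 118
Mean = 5481 / 118 = 46.4492

46.45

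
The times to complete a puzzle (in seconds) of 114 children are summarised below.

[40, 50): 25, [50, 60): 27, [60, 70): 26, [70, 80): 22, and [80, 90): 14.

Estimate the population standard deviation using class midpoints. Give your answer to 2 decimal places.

13.20

Midpoints: 45, 55, 65, 75, 85
n = 114, Σfm = 7140, mean = 62.6316
Σfm² = 467050
Σf(m − x̄)² = Σfm² − (Σfm)²/n = 467050 − 7140²/114 = 19860.5263
Population variance = 19860.5263 / 114 = 174.2151
Standard deviation = √174.2151 = 13.1991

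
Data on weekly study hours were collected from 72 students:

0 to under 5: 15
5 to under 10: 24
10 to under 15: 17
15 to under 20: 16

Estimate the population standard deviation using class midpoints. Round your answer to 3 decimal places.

5.269

Midpoints: 2.5, 7.5, 12.5, 17.5
n = 72, Σfm = 710, mean = 9.8611
Σfm² = 9000
Σf(m − x̄)² = Σfm² − (Σfm)²/n = 9000 − 710²/72 = 1998.6111
Population variance = 1998.6111 / 72 = 27.7585
Standard deviation = √27.7585 = 5.2686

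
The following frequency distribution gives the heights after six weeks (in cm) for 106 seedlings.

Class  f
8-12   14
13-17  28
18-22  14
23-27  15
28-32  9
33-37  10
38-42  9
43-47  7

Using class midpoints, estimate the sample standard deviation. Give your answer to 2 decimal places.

Midpoints: 10, 15, 20, 25, 30, 35, 40, 45
n = 106, Σfm = 2510, mean = 23.6792
Σfm² = 71600
Σf(m − x̄)² = Σfm² − (Σfm)²/n = 71600 − 2510²/106 = 12165.0943
Sample variance = 12165.0943 / 105 = 115.8580
Standard deviation = √115.8580 = 10.7637

10.76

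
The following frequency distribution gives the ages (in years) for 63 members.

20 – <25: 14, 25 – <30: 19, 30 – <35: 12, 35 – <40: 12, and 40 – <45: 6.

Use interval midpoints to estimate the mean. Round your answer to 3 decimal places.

Midpoints: 22.5, 27.5, 32.5, 37.5, 42.5
Σfm = 14×22.5 + 19×27.5 + 12×32.5 + 12×37.5 + 6×42.5 = 1932.5
n = Σf = 63
Mean = 1932.5 / 63 = 30.6746

30.675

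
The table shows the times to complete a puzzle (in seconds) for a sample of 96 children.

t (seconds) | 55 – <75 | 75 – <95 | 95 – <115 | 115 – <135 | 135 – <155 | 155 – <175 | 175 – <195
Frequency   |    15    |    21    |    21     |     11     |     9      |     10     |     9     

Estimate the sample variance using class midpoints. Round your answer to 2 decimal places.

1439.30

Midpoints: 65, 85, 105, 125, 145, 165, 185
n = 96, Σfm = 10960, mean = 114.1667
Σfm² = 1388000
Σf(m − x̄)² = Σfm² − (Σfm)²/n = 1388000 − 10960²/96 = 136733.3333
Sample variance = 136733.3333 / 95 = 1439.2982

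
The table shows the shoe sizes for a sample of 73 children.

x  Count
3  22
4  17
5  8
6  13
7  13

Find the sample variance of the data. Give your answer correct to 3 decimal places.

2.269

Values: 3, 4, 5, 6, 7
n = 73, Σfx = 343, mean = 4.6986
Σfx² = 1775
Σf(x − x̄)² = Σfx² − (Σfx)²/n = 1775 − 343²/73 = 163.3699
Sample variance = 163.3699 / 72 = 2.2690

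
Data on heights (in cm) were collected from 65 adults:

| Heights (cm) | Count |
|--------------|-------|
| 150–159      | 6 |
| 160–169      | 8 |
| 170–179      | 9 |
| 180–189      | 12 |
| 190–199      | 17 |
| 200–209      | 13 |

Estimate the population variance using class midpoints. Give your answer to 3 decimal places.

252.308

Midpoints: 154.5, 164.5, 174.5, 184.5, 194.5, 204.5
n = 65, Σfm = 11992.5, mean = 184.5000
Σfm² = 2229016.25
Σf(m − x̄)² = Σfm² − (Σfm)²/n = 2229016.25 − 11992.5²/65 = 16400.0000
Population variance = 16400.0000 / 65 = 252.3077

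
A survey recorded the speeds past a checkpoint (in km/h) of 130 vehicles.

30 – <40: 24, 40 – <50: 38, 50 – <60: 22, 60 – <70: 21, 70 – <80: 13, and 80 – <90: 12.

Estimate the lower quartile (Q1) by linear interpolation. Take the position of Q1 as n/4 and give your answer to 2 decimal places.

Cumulative frequencies: 24, 62, 84, 105, 118, 130
n = 130; position = n/4 = 32.5.
This falls in the class 40 – <50: L = 40, F = 24, f = 38, h = 10.
Lower quartile ≈ 40 + ((32.5 − 24) / 38) × 10 = 42.2368

42.24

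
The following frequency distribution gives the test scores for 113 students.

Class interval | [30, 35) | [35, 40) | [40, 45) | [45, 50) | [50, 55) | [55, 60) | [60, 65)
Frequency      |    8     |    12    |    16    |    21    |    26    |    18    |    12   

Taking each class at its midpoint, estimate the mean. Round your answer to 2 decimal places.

Midpoints: 32.5, 37.5, 42.5, 47.5, 52.5, 57.5, 62.5
Σfm = 8×32.5 + 12×37.5 + 16×42.5 + 21×47.5 + 26×52.5 + 18×57.5 + 12×62.5 = 5537.5
n = Σf = 113
Mean = 5537.5 / 113 = 49.0044

49.00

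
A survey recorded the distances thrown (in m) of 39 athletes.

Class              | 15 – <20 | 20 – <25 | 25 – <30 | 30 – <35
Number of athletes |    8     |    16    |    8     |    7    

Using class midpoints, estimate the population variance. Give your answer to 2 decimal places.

24.98

Midpoints: 17.5, 22.5, 27.5, 32.5
n = 39, Σfm = 947.5, mean = 24.2949
Σfm² = 23993.75
Σf(m − x̄)² = Σfm² − (Σfm)²/n = 23993.75 − 947.5²/39 = 974.3590
Population variance = 974.3590 / 39 = 24.9836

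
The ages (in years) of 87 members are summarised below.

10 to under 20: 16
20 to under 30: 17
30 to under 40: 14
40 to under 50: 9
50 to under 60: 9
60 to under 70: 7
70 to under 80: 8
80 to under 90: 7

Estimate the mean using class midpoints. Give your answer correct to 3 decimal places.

Midpoints: 15, 25, 35, 45, 55, 65, 75, 85
Σfm = 16×15 + 17×25 + 14×35 + 9×45 + 9×55 + 7×65 + 8×75 + 7×85 = 3705
n = Σf = 87
Mean = 3705 / 87 = 42.5862

42.586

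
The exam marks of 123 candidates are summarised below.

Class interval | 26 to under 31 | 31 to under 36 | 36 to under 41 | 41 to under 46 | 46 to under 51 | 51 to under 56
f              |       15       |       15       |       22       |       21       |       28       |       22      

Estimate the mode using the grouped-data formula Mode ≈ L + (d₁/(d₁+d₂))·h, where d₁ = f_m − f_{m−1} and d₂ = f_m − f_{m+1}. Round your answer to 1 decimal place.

48.7

Modal class: 46 to under 51 (highest frequency 28).
d₁ = 28 − 21 = 7, d₂ = 28 − 22 = 6
Mode ≈ 46 + (7/(7+6)) × 5 = 46 + 2.6923 = 48.6923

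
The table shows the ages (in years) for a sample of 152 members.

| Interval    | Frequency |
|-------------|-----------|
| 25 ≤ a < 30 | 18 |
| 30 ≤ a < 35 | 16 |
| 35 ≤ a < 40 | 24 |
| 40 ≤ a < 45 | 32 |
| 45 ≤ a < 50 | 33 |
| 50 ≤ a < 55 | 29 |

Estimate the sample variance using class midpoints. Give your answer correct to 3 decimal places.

65.666

Midpoints: 27.5, 32.5, 37.5, 42.5, 47.5, 52.5
n = 152, Σfm = 6365, mean = 41.8750
Σfm² = 276450
Σf(m − x̄)² = Σfm² − (Σfm)²/n = 276450 − 6365²/152 = 9915.6250
Sample variance = 9915.6250 / 151 = 65.6664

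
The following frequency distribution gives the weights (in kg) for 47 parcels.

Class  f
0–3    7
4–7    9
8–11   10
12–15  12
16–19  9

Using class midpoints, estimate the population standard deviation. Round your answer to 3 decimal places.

Midpoints: 1.5, 5.5, 9.5, 13.5, 17.5
n = 47, Σfm = 474.5, mean = 10.0957
Σfm² = 6133.75
Σf(m − x̄)² = Σfm² − (Σfm)²/n = 6133.75 − 474.5²/47 = 1343.3191
Population variance = 1343.3191 / 47 = 28.5813
Standard deviation = √28.5813 = 5.3461

5.346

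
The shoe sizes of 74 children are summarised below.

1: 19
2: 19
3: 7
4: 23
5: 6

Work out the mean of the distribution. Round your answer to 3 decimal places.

2.703

Values: 1, 2, 3, 4, 5
Σfx = 19×1 + 19×2 + 7×3 + 23×4 + 6×5 = 200
n = Σf = 74
Mean = 200 / 74 = 2.7027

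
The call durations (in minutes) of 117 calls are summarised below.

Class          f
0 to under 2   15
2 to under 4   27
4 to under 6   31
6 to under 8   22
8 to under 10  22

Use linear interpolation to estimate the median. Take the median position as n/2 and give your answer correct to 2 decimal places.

Cumulative frequencies: 15, 42, 73, 95, 117
n = 117; position = n/2 = 58.5.
This falls in the class 4 to under 6: L = 4, F = 42, f = 31, h = 2.
Median ≈ 4 + ((58.5 − 42) / 31) × 2 = 5.0645

5.06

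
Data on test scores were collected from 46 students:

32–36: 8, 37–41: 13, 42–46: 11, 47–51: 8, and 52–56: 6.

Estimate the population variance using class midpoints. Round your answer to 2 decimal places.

Midpoints: 34, 39, 44, 49, 54
n = 46, Σfm = 1979, mean = 43.0217
Σfm² = 87021
Σf(m − x̄)² = Σfm² − (Σfm)²/n = 87021 − 1979²/46 = 1880.9783
Population variance = 1880.9783 / 46 = 40.8908

40.89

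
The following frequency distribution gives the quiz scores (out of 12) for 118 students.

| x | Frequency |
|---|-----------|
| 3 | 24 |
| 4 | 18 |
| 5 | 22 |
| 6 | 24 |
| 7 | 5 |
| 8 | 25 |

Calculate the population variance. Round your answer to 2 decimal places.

Values: 3, 4, 5, 6, 7, 8
n = 118, Σfx = 633, mean = 5.3644
Σfx² = 3763
Σf(x − x̄)² = Σfx² − (Σfx)²/n = 3763 − 633²/118 = 367.3305
Population variance = 367.3305 / 118 = 3.1130

3.11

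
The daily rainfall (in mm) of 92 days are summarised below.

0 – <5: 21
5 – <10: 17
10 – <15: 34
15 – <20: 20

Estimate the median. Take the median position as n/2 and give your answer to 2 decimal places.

11.18

Cumulative frequencies: 21, 38, 72, 92
n = 92; position = n/2 = 46.
This falls in the class 10 – <15: L = 10, F = 38, f = 34, h = 5.
Median ≈ 10 + ((46 − 38) / 34) × 5 = 11.1765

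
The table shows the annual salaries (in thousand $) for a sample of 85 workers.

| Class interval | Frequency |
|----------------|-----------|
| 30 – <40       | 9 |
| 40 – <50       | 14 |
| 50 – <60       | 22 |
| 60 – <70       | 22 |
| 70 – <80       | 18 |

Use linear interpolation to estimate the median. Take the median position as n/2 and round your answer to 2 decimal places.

58.86

Cumulative frequencies: 9, 23, 45, 67, 85
n = 85; position = n/2 = 42.5.
This falls in the class 50 – <60: L = 50, F = 23, f = 22, h = 10.
Median ≈ 50 + ((42.5 − 23) / 22) × 10 = 58.8636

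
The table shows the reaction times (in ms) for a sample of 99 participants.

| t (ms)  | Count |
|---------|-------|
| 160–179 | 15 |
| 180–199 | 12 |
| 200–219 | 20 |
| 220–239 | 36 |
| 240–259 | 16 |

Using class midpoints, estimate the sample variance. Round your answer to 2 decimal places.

Midpoints: 169.5, 189.5, 209.5, 229.5, 249.5
n = 99, Σfm = 21260.5, mean = 214.7525
Σfm² = 4631814.75
Σf(m − x̄)² = Σfm² − (Σfm)²/n = 4631814.75 − 21260.5²/99 = 66068.6869
Sample variance = 66068.6869 / 98 = 674.1703

674.17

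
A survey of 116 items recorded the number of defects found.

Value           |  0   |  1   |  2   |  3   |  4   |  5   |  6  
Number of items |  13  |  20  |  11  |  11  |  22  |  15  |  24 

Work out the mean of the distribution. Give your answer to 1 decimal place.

Values: 0, 1, 2, 3, 4, 5, 6
Σfx = 13×0 + 20×1 + 11×2 + 11×3 + 22×4 + 15×5 + 24×6 = 382
n = Σf = 116
Mean = 382 / 116 = 3.2931

3.3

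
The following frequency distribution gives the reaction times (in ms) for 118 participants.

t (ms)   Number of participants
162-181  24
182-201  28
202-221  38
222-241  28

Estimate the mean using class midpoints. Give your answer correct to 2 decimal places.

203.36

Midpoints: 171.5, 191.5, 211.5, 231.5
Σfm = 24×171.5 + 28×191.5 + 38×211.5 + 28×231.5 = 23997
n = Σf = 118
Mean = 23997 / 118 = 203.3644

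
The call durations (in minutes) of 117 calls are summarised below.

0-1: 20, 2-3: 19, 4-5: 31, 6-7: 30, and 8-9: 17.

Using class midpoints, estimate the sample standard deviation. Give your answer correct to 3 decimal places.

Midpoints: 0.5, 2.5, 4.5, 6.5, 8.5
n = 117, Σfm = 536.5, mean = 4.5855
Σfm² = 3247.25
Σf(m − x̄)² = Σfm² − (Σfm)²/n = 3247.25 − 536.5²/117 = 787.1453
Sample variance = 787.1453 / 116 = 6.7857
Standard deviation = √6.7857 = 2.6049

2.605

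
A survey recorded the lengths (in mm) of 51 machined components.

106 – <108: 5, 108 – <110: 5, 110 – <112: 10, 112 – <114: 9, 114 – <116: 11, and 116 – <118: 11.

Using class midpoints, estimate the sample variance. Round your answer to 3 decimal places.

Midpoints: 107, 109, 111, 113, 115, 117
n = 51, Σfm = 5759, mean = 112.9216
Σfm² = 650835
Σf(m − x̄)² = Σfm² − (Σfm)²/n = 650835 − 5759²/51 = 519.6863
Sample variance = 519.6863 / 50 = 10.3937

10.394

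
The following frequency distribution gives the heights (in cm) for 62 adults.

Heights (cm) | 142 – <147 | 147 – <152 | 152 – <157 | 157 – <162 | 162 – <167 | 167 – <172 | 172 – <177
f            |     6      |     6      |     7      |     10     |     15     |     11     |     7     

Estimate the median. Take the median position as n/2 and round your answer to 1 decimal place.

Cumulative frequencies: 6, 12, 19, 29, 44, 55, 62
n = 62; position = n/2 = 31.
This falls in the class 162 – <167: L = 162, F = 29, f = 15, h = 5.
Median ≈ 162 + ((31 − 29) / 15) × 5 = 162.6667

162.7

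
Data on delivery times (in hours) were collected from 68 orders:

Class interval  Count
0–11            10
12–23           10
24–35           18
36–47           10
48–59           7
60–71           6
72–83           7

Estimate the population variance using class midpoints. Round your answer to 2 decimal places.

488.06

Midpoints: 5.5, 17.5, 29.5, 41.5, 53.5, 65.5, 77.5
n = 68, Σfm = 2486, mean = 36.5588
Σfm² = 124073
Σf(m − x̄)² = Σfm² − (Σfm)²/n = 124073 − 2486²/68 = 33187.7647
Population variance = 33187.7647 / 68 = 488.0554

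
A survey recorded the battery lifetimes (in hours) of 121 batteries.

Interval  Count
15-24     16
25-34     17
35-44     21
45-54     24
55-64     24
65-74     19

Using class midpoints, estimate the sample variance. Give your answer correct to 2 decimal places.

Midpoints: 19.5, 29.5, 39.5, 49.5, 59.5, 69.5
n = 121, Σfm = 5579.5, mean = 46.1116
Σfm² = 289190.25
Σf(m − x̄)² = Σfm² − (Σfm)²/n = 289190.25 − 5579.5²/121 = 31910.7438
Sample variance = 31910.7438 / 120 = 265.9229

265.92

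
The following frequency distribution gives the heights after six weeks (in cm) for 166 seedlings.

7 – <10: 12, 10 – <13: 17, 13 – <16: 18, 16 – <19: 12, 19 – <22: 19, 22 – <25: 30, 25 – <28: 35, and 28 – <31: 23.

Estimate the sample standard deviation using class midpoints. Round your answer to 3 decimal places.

6.619

Midpoints: 8.5, 11.5, 14.5, 17.5, 20.5, 23.5, 26.5, 29.5
n = 166, Σfm = 3469, mean = 20.8976
Σfm² = 79721.5
Σf(m − x̄)² = Σfm² − (Σfm)²/n = 79721.5 − 3469²/166 = 7227.7590
Sample variance = 7227.7590 / 165 = 43.8046
Standard deviation = √43.8046 = 6.6185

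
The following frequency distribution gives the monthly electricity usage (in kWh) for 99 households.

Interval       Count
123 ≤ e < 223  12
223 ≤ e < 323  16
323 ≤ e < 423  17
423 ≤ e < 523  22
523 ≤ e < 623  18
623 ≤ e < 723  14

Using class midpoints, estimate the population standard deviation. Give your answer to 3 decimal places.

Midpoints: 173, 273, 373, 473, 573, 673
n = 99, Σfm = 42927, mean = 433.6061
Σfm² = 21089771
Σf(m − x̄)² = Σfm² − (Σfm)²/n = 21089771 − 42927²/99 = 2476363.6364
Population variance = 2476363.6364 / 99 = 25013.7741
Standard deviation = √25013.7741 = 158.1574

158.157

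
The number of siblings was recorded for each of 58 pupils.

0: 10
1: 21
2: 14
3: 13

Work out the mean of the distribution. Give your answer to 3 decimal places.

1.517

Values: 0, 1, 2, 3
Σfx = 10×0 + 21×1 + 14×2 + 13×3 = 88
n = Σf = 58
Mean = 88 / 58 = 1.5172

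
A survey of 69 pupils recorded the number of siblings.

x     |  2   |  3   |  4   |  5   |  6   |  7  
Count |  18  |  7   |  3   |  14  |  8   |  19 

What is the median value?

5

Cumulative frequencies: 18, 25, 28, 42, 50, 69
n = 69, so the median is the value in position (n+1)/2 = 35.
Position 35 falls at value 5.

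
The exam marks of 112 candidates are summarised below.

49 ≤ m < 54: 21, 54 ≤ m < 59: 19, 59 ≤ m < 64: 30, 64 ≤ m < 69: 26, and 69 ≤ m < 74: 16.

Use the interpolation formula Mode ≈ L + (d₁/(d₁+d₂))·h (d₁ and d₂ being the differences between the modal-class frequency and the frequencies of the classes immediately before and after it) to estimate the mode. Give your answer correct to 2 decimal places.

Modal class: 59 ≤ m < 64 (highest frequency 30).
d₁ = 30 − 19 = 11, d₂ = 30 − 26 = 4
Mode ≈ 59 + (11/(11+4)) × 5 = 59 + 3.6667 = 62.6667

62.67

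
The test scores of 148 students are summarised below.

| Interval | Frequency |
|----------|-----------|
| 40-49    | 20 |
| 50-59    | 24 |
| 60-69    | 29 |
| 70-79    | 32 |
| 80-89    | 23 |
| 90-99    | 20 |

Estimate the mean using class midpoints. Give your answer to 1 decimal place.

Midpoints: 44.5, 54.5, 64.5, 74.5, 84.5, 94.5
Σfm = 20×44.5 + 24×54.5 + 29×64.5 + 32×74.5 + 23×84.5 + 20×94.5 = 10286
n = Σf = 148
Mean = 10286 / 148 = 69.5000

69.5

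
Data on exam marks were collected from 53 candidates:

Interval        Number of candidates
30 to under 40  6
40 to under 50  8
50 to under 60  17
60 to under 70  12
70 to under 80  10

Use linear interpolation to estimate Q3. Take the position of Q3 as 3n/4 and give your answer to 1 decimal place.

Cumulative frequencies: 6, 14, 31, 43, 53
n = 53; position = 3n/4 = 39.75.
This falls in the class 60 to under 70: L = 60, F = 31, f = 12, h = 10.
Upper quartile ≈ 60 + ((39.75 − 31) / 12) × 10 = 67.2917

67.3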